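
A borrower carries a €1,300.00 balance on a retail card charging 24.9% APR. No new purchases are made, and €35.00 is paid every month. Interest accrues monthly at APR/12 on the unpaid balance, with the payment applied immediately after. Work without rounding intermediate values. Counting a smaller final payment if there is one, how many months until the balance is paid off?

72 months

Monthly rate r = 24.9%/12 = 2.075% = 0.02075.
Recurrence: B ← B·(1+r) − €35.00.
Month 1: interest €26.97; balance after payment €1,291.97.
Month 2: interest €26.81; balance after payment €1,283.78.
Closed form: n = −ln(1 − rB₀/P)/ln(1+r) = −ln(0.22929)/ln(1.02075) ≈ 71.712, so the balance reaches zero during payment 72.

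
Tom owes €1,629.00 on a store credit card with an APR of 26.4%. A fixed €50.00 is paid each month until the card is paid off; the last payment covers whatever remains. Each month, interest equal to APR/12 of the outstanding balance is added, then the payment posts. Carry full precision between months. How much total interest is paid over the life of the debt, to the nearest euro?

Monthly rate r = 26.4%/12 = 2.2% = 0.022.
Payoff takes n = ⌈−ln(1 − rB₀/P)/ln(1+r)⌉ = ⌈57.968⌉ = 58 payments; the last is €48.40.
Total paid = 57·€50.00 + €48.40 = €2,898.40.
Total interest = total paid − principal = €2,898.40 − €1,629.00 = €1,269.40.

€1,269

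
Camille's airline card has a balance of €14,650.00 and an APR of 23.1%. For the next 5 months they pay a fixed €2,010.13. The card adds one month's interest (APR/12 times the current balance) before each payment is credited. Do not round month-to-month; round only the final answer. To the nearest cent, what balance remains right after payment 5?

€5,670.28

Monthly rate r = 23.1%/12 = 1.925% = 0.01925.
Each month: B ← B·(1+r) − €2,010.13.
Month 1: interest €282.01; balance after payment €12,921.88.
Month 2: interest €248.75; balance after payment €11,160.50.
Month 3: interest €214.84; balance after payment €9,365.21.
Month 4: interest €180.28; balance after payment €7,535.36.
Month 5: interest €145.06; balance after payment €5,670.28.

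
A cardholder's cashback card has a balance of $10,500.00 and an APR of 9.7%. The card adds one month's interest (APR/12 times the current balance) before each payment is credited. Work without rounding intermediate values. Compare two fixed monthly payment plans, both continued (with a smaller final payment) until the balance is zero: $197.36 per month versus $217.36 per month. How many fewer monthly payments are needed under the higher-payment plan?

Monthly rate r = 9.7%/12 = 0.808333% = 0.00808333.
At $197.36/mo: n = ⌈−ln(1 − rB₀/P)/ln(1+r)⌉ = 70 payments (last $164.40); total interest = total paid − $10,500.00 = $3,282.24.
At $217.36/mo: 62 payments (last $107.79); total interest $2,866.75.
Payments saved = 70 − 62 = 8.

8 fewer payments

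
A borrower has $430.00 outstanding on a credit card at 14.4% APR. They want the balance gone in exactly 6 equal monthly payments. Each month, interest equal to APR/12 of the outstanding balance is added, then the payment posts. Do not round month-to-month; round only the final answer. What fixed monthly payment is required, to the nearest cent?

$74.71

Monthly rate r = 14.4%/12 = 1.2% = 0.012.
Level-payment amortization: P = B₀·r / (1 − (1+r)^(−n)) = 430.00·0.012 / (1 − 1.012^(−6)).
Denominator 1 − (1+r)^(−6) = 0.0690702166.
P = 5.16 / 0.0690702166 ≈ 74.71.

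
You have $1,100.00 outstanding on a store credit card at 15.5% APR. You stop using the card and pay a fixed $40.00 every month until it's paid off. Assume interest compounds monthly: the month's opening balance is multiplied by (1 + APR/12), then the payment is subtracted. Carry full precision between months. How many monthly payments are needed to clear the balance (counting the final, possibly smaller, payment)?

35 months

Monthly rate r = 15.5%/12 = 1.29167% = 0.0129167.
Recurrence: B ← B·(1+r) − $40.00.
Month 1: interest $14.21; balance after payment $1,074.21.
Month 2: interest $13.88; balance after payment $1,048.08.
Closed form: n = −ln(1 − rB₀/P)/ln(1+r) = −ln(0.64479)/ln(1.01292) ≈ 34.193, so the balance reaches zero during payment 35.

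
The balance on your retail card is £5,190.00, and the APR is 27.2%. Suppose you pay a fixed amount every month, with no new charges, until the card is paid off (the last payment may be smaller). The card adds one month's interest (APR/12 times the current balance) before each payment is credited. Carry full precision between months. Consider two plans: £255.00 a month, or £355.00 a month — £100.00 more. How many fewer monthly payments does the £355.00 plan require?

10 fewer payments

Monthly rate r = 27.2%/12 = 2.26667% = 0.0226667.
At £255.00/mo: n = ⌈−ln(1 − rB₀/P)/ln(1+r)⌉ = 28 payments (last £154.17); total interest = total paid − £5,190.00 = £1,849.17.
At £355.00/mo: 18 payments (last £340.82); total interest £1,185.82.
Payments saved = 28 − 18 = 10.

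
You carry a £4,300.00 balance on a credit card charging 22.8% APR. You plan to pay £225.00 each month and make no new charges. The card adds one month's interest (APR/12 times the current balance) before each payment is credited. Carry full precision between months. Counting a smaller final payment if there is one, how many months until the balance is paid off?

24 payments

Monthly rate r = 22.8%/12 = 1.9% = 0.019.
Recurrence: B ← B·(1+r) − £225.00.
Month 1: interest £81.70; balance after payment £4,156.70.
Month 2: interest £78.98; balance after payment £4,010.68.
Closed form: n = −ln(1 − rB₀/P)/ln(1+r) = −ln(0.63689)/ln(1.019) ≈ 23.970, so the balance reaches zero during payment 24.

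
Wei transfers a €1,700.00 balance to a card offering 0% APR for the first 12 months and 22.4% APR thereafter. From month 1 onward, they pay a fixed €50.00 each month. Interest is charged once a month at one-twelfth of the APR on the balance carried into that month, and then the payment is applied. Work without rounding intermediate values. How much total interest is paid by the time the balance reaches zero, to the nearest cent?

€329.62

Promo months 1–12 at r₀ = 0%/12 = 0; months 13+ at r₁ = 22.4%/12 = 0.0186667.
After month 12 (no interest yet): B = €1,700.00 − 12·€50.00 = €1,100.00.
Then at r₁ with €50.00/mo: n₂ = −ln(1 − r₁·B/P)/ln(1+r₁) ≈ 28.59 → 29 more payments.
Total paid = 40·€50.00 + €29.62 = €2,029.62; interest = €2,029.62 − €1,700.00 = €329.62.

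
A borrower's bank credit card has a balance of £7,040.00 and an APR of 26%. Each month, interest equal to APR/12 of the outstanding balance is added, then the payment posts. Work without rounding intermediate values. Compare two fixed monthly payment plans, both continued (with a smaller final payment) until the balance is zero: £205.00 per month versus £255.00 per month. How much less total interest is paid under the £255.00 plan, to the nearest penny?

Monthly rate r = 26%/12 = 2.16667% = 0.0216667.
At £205.00/mo: n = ⌈−ln(1 − rB₀/P)/ln(1+r)⌉ = 64 payments (last £119.21); total interest = total paid − £7,040.00 = £5,994.21.
At £255.00/mo: 43 payments (last £136.82); total interest £3,806.82.
Interest saved = £5,994.21 − £3,806.82 = £2,187.39.

£2,187.39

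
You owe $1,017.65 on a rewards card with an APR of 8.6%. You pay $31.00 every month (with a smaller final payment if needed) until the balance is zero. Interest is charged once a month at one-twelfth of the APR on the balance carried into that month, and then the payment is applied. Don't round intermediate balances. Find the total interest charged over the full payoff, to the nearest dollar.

Monthly rate r = 8.6%/12 = 0.716667% = 0.00716667.
Payoff takes n = ⌈−ln(1 − rB₀/P)/ln(1+r)⌉ = ⌈37.560⌉ = 38 payments; the last is $17.40.
Total paid = 37·$31.00 + $17.40 = $1,164.40.
Total interest = total paid − principal = $1,164.40 − $1,017.65 = $146.75.

$147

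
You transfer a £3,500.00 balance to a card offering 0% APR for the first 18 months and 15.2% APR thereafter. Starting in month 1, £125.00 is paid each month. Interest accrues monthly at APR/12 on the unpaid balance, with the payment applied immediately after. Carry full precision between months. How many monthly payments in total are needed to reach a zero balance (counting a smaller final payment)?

Promo months 1–18 at r₀ = 0%/12 = 0; months 19+ at r₁ = 15.2%/12 = 0.0126667.
After month 18 (no interest yet): B = £3,500.00 − 18·£125.00 = £1,250.00.
Then at r₁ with £125.00/mo: n₂ = −ln(1 − r₁·B/P)/ln(1+r₁) ≈ 10.76 → 11 more payments.

29 payments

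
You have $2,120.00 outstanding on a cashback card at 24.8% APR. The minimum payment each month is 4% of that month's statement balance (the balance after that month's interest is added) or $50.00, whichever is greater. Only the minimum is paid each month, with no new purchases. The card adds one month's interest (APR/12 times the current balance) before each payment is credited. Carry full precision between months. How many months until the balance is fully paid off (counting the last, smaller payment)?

62 months

Monthly rate r = 24.8%/12 = 2.06667% = 0.0206667.
While 4% of the post-interest balance exceeds $50.00, each month B ← (B·(1+r))·(1 − 0.04), i.e. B shrinks by the factor (1+r)·0.96 = 0.97984.
This holds for months 1–27. Entering month 28 the balance is $1,223.28; 4% of the post-interest balance is now below $50.00, so the flat $50.00 minimum applies from here.
From month 28 a fixed $50.00 at rate r clears $1,223.28 in 35 more payments. Total: 27 + 35 = 62 months.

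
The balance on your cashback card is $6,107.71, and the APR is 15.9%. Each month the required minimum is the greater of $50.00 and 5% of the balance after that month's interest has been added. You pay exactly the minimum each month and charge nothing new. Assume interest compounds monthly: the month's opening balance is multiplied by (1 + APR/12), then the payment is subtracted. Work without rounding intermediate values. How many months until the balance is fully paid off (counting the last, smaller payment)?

Monthly rate r = 15.9%/12 = 1.325% = 0.01325.
While 5% of the post-interest balance exceeds $50.00, each month B ← (B·(1+r))·(1 − 0.05), i.e. B shrinks by the factor (1+r)·0.95 = 0.96259.
This holds for months 1–48. Entering month 49 the balance is $979.51; 5% of the post-interest balance is now below $50.00, so the flat $50.00 minimum applies from here.
From month 49 a fixed $50.00 at rate r clears $979.51 in 23 more payments. Total: 48 + 23 = 71 months.

71 months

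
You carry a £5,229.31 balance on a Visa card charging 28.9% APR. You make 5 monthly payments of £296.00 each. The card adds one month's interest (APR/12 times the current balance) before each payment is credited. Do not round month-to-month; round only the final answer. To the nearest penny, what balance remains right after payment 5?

Monthly rate r = 28.9%/12 = 2.40833% = 0.0240833.
Each month: B ← B·(1+r) − £296.00.
Month 1: interest £125.94; balance after payment £5,059.25.
Month 2: interest £121.84; balance after payment £4,885.09.
Month 3: interest £117.65; balance after payment £4,706.74.
Month 4: interest £113.35; balance after payment £4,524.10.
Month 5: interest £108.96; balance after payment £4,337.05.

£4,337.05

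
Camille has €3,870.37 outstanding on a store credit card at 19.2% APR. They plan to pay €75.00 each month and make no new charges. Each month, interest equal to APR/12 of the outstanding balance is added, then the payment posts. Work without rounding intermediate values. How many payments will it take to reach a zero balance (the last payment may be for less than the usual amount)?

111 payments

Monthly rate r = 19.2%/12 = 1.6% = 0.016.
Recurrence: B ← B·(1+r) − €75.00.
Month 1: interest €61.93; balance after payment €3,857.30.
Month 2: interest €61.72; balance after payment €3,844.01.
Closed form: n = −ln(1 − rB₀/P)/ln(1+r) = −ln(0.17432)/ln(1.016) ≈ 110.050, so the balance reaches zero during payment 111.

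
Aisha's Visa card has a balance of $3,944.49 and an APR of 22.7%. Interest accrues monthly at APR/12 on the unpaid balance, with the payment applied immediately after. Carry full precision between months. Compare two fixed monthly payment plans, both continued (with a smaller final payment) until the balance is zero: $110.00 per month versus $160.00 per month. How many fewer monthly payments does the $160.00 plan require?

Monthly rate r = 22.7%/12 = 1.89167% = 0.0189167.
At $110.00/mo: n = ⌈−ln(1 − rB₀/P)/ln(1+r)⌉ = 61 payments (last $58.01); total interest = total paid − $3,944.49 = $2,713.52.
At $160.00/mo: 34 payments (last $82.36); total interest $1,417.87.
Payments saved = 61 − 34 = 27.

27 fewer payments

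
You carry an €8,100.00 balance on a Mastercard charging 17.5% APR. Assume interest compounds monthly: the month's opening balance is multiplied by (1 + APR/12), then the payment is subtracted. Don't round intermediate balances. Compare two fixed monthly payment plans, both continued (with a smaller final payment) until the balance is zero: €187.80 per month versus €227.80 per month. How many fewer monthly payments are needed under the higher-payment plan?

18 fewer payments

Monthly rate r = 17.5%/12 = 1.45833% = 0.0145833.
At €187.80/mo: n = ⌈−ln(1 − rB₀/P)/ln(1+r)⌉ = 69 payments (last €91.54); total interest = total paid − €8,100.00 = €4,761.94.
At €227.80/mo: 51 payments (last €111.27); total interest €3,401.27.
Payments saved = 69 − 51 = 18.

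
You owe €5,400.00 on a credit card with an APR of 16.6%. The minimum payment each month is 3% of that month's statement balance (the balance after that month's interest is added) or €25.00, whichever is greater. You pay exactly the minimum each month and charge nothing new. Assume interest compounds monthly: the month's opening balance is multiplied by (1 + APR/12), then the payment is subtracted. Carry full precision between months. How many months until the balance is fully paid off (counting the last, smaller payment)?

157 months

Monthly rate r = 16.6%/12 = 1.38333% = 0.0138333.
While 3% of the post-interest balance exceeds €25.00, each month B ← (B·(1+r))·(1 − 0.03), i.e. B shrinks by the factor (1+r)·0.97 = 0.98342.
This holds for months 1–113. Entering month 114 the balance is €816.25; 3% of the post-interest balance is now below €25.00, so the flat €25.00 minimum applies from here.
From month 114 a fixed €25.00 at rate r clears €816.25 in 44 more payments. Total: 113 + 44 = 157 months.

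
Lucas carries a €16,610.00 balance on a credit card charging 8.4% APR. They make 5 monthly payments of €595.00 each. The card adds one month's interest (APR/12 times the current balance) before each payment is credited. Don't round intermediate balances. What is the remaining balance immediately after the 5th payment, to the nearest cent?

Monthly rate r = 8.4%/12 = 0.7% = 0.007.
Each month: B ← B·(1+r) − €595.00.
Month 1: interest €116.27; balance after payment €16,131.27.
Month 2: interest €112.92; balance after payment €15,649.19.
Month 3: interest €109.54; balance after payment €15,163.73.
Month 4: interest €106.15; balance after payment €14,674.88.
Month 5: interest €102.72; balance after payment €14,182.60.

€14,182.60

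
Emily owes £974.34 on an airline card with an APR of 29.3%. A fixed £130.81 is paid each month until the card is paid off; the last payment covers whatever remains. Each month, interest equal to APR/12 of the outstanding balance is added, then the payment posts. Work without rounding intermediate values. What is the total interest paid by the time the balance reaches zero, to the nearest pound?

Monthly rate r = 29.3%/12 = 2.44167% = 0.0244167.
Payoff takes n = ⌈−ln(1 − rB₀/P)/ln(1+r)⌉ = ⌈8.321⌉ = 9 payments; the last is £42.34.
Total paid = 8·£130.81 + £42.34 = £1,088.82.
Total interest = total paid − principal = £1,088.82 − £974.34 = £114.48.

£114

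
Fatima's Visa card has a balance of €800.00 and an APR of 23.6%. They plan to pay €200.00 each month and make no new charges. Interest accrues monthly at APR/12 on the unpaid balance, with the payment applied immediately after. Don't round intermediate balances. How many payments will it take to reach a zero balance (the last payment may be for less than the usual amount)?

5 payments

Monthly rate r = 23.6%/12 = 1.96667% = 0.0196667.
Recurrence: B ← B·(1+r) − €200.00.
Month 1: interest €15.73; balance after payment €615.73.
Month 2: interest €12.11; balance after payment €427.84.
Month 3: interest €8.41; balance after payment €236.26.
Month 4: interest €4.65; balance after payment €40.90.
Month 5: interest €0.80; balance after payment €0.00.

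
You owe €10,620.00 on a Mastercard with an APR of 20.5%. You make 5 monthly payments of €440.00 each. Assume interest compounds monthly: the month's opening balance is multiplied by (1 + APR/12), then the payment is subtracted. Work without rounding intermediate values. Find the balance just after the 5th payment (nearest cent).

€9,282.19

Monthly rate r = 20.5%/12 = 1.70833% = 0.0170833.
Each month: B ← B·(1+r) − €440.00.
Month 1: interest €181.42; balance after payment €10,361.42.
Month 2: interest €177.01; balance after payment €10,098.43.
Month 3: interest €172.51; balance after payment €9,830.95.
Month 4: interest €167.95; balance after payment €9,558.89.
Month 5: interest €163.30; balance after payment €9,282.19.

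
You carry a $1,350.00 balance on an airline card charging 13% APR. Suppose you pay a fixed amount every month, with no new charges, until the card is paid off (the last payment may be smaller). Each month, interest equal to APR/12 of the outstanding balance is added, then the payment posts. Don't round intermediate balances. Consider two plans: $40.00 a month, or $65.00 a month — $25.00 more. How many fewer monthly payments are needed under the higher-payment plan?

Monthly rate r = 13%/12 = 1.08333% = 0.0108333.
At $40.00/mo: n = ⌈−ln(1 − rB₀/P)/ln(1+r)⌉ = 43 payments (last $9.55); total interest = total paid − $1,350.00 = $339.55.
At $65.00/mo: 24 payments (last $42.70); total interest $187.70.
Payments saved = 43 − 24 = 19.

19 fewer payments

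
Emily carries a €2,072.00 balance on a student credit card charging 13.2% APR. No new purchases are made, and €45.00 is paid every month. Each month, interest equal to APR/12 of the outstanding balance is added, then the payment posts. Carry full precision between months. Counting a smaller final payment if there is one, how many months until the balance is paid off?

65 payments

Monthly rate r = 13.2%/12 = 1.1% = 0.011.
Recurrence: B ← B·(1+r) − €45.00.
Month 1: interest €22.79; balance after payment €2,049.79.
Month 2: interest €22.55; balance after payment €2,027.34.
Closed form: n = −ln(1 − rB₀/P)/ln(1+r) = −ln(0.49351)/ln(1.011) ≈ 64.553, so the balance reaches zero during payment 65.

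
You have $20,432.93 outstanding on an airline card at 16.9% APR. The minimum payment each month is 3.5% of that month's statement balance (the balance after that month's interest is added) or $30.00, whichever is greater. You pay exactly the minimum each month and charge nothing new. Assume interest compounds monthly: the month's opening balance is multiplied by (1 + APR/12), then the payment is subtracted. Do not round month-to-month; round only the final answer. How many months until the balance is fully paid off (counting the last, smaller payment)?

184 months

Monthly rate r = 16.9%/12 = 1.40833% = 0.0140833.
While 3.5% of the post-interest balance exceeds $30.00, each month B ← (B·(1+r))·(1 − 0.035), i.e. B shrinks by the factor (1+r)·0.965 = 0.97859.
This holds for months 1–148. Entering month 149 the balance is $830.37; 3.5% of the post-interest balance is now below $30.00, so the flat $30.00 minimum applies from here.
From month 149 a fixed $30.00 at rate r clears $830.37 in 36 more payments. Total: 148 + 36 = 184 months.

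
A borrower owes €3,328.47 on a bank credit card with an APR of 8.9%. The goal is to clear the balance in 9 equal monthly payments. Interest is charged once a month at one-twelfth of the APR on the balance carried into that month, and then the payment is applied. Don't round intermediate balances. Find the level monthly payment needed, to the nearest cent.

€383.68

Monthly rate r = 8.9%/12 = 0.741667% = 0.00741667.
Level-payment amortization: P = B₀·r / (1 − (1+r)^(−n)) = 3328.47·0.00741667 / (1 − 1.00742^(−9)).
Denominator 1 − (1+r)^(−9) = 0.0643405329.
P = 24.6862 / 0.0643405329 ≈ 383.68.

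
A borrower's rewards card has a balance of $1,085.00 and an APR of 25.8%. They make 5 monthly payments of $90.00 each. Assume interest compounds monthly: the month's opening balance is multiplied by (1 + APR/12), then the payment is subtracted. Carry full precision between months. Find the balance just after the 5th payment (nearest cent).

Monthly rate r = 25.8%/12 = 2.15% = 0.0215.
Each month: B ← B·(1+r) − $90.00.
Month 1: interest $23.33; balance after payment $1,018.33.
Month 2: interest $21.89; balance after payment $950.22.
Month 3: interest $20.43; balance after payment $880.65.
Month 4: interest $18.93; balance after payment $809.59.
Month 5: interest $17.41; balance after payment $736.99.

$736.99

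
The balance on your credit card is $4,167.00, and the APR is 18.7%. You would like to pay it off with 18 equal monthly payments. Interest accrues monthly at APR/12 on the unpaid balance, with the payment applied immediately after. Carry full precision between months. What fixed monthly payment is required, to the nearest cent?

Monthly rate r = 18.7%/12 = 1.55833% = 0.0155833.
Level-payment amortization: P = B₀·r / (1 − (1+r)^(−n)) = 4167.00·0.0155833 / (1 − 1.01558^(−18)).
Denominator 1 − (1+r)^(−18) = 0.242958254.
P = 64.9357 / 0.242958254 ≈ 267.27.

$267.27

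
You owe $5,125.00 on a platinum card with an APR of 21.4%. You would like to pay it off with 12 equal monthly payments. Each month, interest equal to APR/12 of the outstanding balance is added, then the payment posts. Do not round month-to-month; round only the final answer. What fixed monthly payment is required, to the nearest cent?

Monthly rate r = 21.4%/12 = 1.78333% = 0.0178333.
Level-payment amortization: P = B₀·r / (1 − (1+r)^(−n)) = 5125.00·0.0178333 / (1 − 1.01783^(−12)).
Denominator 1 − (1+r)^(−12) = 0.191127697.
P = 91.3958 / 0.191127697 ≈ 478.19.

$478.19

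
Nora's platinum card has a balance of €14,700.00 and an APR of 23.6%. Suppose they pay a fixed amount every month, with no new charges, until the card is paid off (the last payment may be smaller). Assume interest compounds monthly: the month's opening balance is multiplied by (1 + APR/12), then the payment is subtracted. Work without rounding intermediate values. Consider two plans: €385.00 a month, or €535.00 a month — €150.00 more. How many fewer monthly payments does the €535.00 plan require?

Monthly rate r = 23.6%/12 = 1.96667% = 0.0196667.
At €385.00/mo: n = ⌈−ln(1 − rB₀/P)/ln(1+r)⌉ = 72 payments (last €142.36); total interest = total paid − €14,700.00 = €12,777.36.
At €535.00/mo: 40 payments (last €489.01); total interest €6,654.01.
Payments saved = 72 − 40 = 32.

32 fewer payments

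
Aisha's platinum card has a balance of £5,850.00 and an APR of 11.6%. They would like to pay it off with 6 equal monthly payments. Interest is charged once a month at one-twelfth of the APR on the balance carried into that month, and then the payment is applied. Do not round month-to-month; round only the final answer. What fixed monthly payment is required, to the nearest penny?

£1,008.25

Monthly rate r = 11.6%/12 = 0.966667% = 0.00966667.
Level-payment amortization: P = B₀·r / (1 − (1+r)^(−n)) = 5850.00·0.00966667 / (1 − 1.00967^(−6)).
Denominator 1 − (1+r)^(−6) = 0.0560871719.
P = 56.55 / 0.0560871719 ≈ 1008.25.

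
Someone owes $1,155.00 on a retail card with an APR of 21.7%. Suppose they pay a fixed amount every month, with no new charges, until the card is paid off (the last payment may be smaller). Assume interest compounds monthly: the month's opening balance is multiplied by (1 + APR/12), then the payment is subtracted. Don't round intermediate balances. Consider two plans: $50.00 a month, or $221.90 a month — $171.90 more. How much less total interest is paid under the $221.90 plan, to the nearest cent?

Monthly rate r = 21.7%/12 = 1.80833% = 0.0180833.
At $50.00/mo: n = ⌈−ln(1 − rB₀/P)/ln(1+r)⌉ = 31 payments (last $8.88); total interest = total paid − $1,155.00 = $353.88.
At $221.90/mo: 6 payments (last $114.96); total interest $69.46.
Interest saved = $353.88 − $69.46 = $284.42.

$284.42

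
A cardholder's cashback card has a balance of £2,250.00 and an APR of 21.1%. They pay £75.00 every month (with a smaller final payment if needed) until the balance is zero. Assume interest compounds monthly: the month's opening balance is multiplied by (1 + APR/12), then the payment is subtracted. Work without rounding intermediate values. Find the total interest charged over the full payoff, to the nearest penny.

£975.89

Monthly rate r = 21.1%/12 = 1.75833% = 0.0175833.
Payoff takes n = ⌈−ln(1 − rB₀/P)/ln(1+r)⌉ = ⌈43.012⌉ = 44 payments; the last is £0.89.
Total paid = 43·£75.00 + £0.89 = £3,225.89.
Total interest = total paid − principal = £3,225.89 − £2,250.00 = £975.89.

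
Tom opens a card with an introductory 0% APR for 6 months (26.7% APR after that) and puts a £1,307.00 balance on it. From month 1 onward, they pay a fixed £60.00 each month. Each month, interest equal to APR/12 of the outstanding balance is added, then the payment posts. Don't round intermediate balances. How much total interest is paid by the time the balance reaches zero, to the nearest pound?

£233

Promo months 1–6 at r₀ = 0%/12 = 0; months 7+ at r₁ = 26.7%/12 = 0.02225.
After month 6 (no interest yet): B = £1,307.00 − 6·£60.00 = £947.00.
Then at r₁ with £60.00/mo: n₂ = −ln(1 − r₁·B/P)/ln(1+r₁) ≈ 19.66 → 20 more payments.
Total paid = 25·£60.00 + £39.64 = £1,539.64; interest = £1,539.64 − £1,307.00 = £232.64.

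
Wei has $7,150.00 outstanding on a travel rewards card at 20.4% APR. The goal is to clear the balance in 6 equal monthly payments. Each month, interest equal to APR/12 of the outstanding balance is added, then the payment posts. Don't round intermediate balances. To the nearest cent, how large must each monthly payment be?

$1,263.57

Monthly rate r = 20.4%/12 = 1.7% = 0.017.
Level-payment amortization: P = B₀·r / (1 − (1+r)^(−n)) = 7150.00·0.017 / (1 − 1.017^(−6)).
Denominator 1 − (1+r)^(−6) = 0.0961959513.
P = 121.55 / 0.0961959513 ≈ 1263.57.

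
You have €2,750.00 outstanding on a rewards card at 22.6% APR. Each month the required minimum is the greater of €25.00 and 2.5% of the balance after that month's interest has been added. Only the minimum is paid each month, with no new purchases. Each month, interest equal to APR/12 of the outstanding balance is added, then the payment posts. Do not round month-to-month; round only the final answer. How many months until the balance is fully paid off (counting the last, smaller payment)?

227 months

Monthly rate r = 22.6%/12 = 1.88333% = 0.0188333.
While 2.5% of the post-interest balance exceeds €25.00, each month B ← (B·(1+r))·(1 − 0.025), i.e. B shrinks by the factor (1+r)·0.975 = 0.99336.
This holds for months 1–155. Entering month 156 the balance is €979.57; 2.5% of the post-interest balance is now below €25.00, so the flat €25.00 minimum applies from here.
From month 156 a fixed €25.00 at rate r clears €979.57 in 72 more payments. Total: 155 + 72 = 227 months.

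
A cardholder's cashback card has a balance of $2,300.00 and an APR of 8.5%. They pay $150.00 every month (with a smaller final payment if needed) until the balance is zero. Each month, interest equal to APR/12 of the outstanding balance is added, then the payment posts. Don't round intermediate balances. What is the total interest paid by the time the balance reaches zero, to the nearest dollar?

$143

Monthly rate r = 8.5%/12 = 0.708333% = 0.00708333.
Payoff takes n = ⌈−ln(1 − rB₀/P)/ln(1+r)⌉ = ⌈16.289⌉ = 17 payments; the last is $43.48.
Total paid = 16·$150.00 + $43.48 = $2,443.48.
Total interest = total paid − principal = $2,443.48 − $2,300.00 = $143.48.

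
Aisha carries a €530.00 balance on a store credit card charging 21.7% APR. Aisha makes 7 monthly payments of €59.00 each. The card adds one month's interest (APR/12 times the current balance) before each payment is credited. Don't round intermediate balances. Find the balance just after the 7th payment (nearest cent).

€164.75

Monthly rate r = 21.7%/12 = 1.80833% = 0.0180833.
Each month: B ← B·(1+r) − €59.00.
Month 1: interest €9.58; balance after payment €480.58.
Month 2: interest €8.69; balance after payment €430.27.
Month 3: interest €7.78; balance after payment €379.06.
Month 4: interest €6.85; balance after payment €326.91.
Month 5: interest €5.91; balance after payment €273.82.
Month 6: interest €4.95; balance after payment €219.77.
Month 7: interest €3.97; balance after payment €164.75.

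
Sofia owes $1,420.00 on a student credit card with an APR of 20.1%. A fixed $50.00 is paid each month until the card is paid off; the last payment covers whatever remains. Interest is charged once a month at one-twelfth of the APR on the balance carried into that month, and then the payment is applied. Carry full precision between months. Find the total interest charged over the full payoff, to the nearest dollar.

Monthly rate r = 20.1%/12 = 1.675% = 0.01675.
Payoff takes n = ⌈−ln(1 − rB₀/P)/ln(1+r)⌉ = ⌈38.871⌉ = 39 payments; the last is $43.58.
Total paid = 38·$50.00 + $43.58 = $1,943.58.
Total interest = total paid − principal = $1,943.58 − $1,420.00 = $523.58.

$524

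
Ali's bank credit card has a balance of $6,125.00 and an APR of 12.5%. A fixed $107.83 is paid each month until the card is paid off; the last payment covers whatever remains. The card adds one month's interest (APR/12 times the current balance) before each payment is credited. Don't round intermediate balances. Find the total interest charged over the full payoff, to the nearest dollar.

Monthly rate r = 12.5%/12 = 1.04167% = 0.0104167.
Payoff takes n = ⌈−ln(1 − rB₀/P)/ln(1+r)⌉ = ⌈86.437⌉ = 87 payments; the last is $47.30.
Total paid = 86·$107.83 + $47.30 = $9,320.68.
Total interest = total paid − principal = $9,320.68 − $6,125.00 = $3,195.68.

$3,196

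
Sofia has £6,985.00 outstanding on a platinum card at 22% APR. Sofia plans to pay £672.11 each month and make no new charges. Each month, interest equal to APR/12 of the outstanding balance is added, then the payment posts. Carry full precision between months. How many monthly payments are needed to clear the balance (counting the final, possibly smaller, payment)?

12 months

Monthly rate r = 22%/12 = 1.83333% = 0.0183333.
Recurrence: B ← B·(1+r) − £672.11.
Month 1: interest £128.06; balance after payment £6,440.95.
Month 2: interest £118.08; balance after payment £5,886.92.
Closed form: n = −ln(1 − rB₀/P)/ln(1+r) = −ln(0.80947)/ln(1.01833) ≈ 11.635, so the balance reaches zero during payment 12.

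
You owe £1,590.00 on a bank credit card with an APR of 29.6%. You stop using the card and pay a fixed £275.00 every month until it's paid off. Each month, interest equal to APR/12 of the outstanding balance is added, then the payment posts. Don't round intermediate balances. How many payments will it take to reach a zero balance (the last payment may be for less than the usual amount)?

Monthly rate r = 29.6%/12 = 2.46667% = 0.0246667.
Recurrence: B ← B·(1+r) − £275.00.
Month 1: interest £39.22; balance after payment £1,354.22.
Month 2: interest £33.40; balance after payment £1,112.62.
Closed form: n = −ln(1 − rB₀/P)/ln(1+r) = −ln(0.85738)/ln(1.02467) ≈ 6.315, so the balance reaches zero during payment 7.

7 payments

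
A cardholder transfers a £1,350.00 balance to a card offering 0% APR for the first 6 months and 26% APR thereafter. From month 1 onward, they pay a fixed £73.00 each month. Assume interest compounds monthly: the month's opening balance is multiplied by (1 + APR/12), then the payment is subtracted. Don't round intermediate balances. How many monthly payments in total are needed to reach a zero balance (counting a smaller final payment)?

21 months

Promo months 1–6 at r₀ = 0%/12 = 0; months 7+ at r₁ = 26%/12 = 0.0216667.
After month 6 (no interest yet): B = £1,350.00 − 6·£73.00 = £912.00.
Then at r₁ with £73.00/mo: n₂ = −ln(1 − r₁·B/P)/ln(1+r₁) ≈ 14.73 → 15 more payments.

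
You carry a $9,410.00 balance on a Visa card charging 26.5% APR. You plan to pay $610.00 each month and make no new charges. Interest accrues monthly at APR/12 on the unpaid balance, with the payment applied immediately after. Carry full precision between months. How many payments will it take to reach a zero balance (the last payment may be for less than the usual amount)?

Monthly rate r = 26.5%/12 = 2.20833% = 0.0220833.
Recurrence: B ← B·(1+r) − $610.00.
Month 1: interest $207.80; balance after payment $9,007.80.
Month 2: interest $198.92; balance after payment $8,596.73.
Closed form: n = −ln(1 − rB₀/P)/ln(1+r) = −ln(0.65934)/ln(1.02208) ≈ 19.069, so the balance reaches zero during payment 20.

20 payments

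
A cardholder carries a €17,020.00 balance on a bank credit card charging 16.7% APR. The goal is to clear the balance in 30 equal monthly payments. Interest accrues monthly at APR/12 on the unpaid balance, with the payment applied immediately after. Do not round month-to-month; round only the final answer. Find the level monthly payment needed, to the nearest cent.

€697.86

Monthly rate r = 16.7%/12 = 1.39167% = 0.0139167.
Level-payment amortization: P = B₀·r / (1 − (1+r)^(−n)) = 17020.00·0.0139167 / (1 − 1.01392^(−30)).
Denominator 1 − (1+r)^(−30) = 0.33940978.
P = 236.862 / 0.33940978 ≈ 697.86.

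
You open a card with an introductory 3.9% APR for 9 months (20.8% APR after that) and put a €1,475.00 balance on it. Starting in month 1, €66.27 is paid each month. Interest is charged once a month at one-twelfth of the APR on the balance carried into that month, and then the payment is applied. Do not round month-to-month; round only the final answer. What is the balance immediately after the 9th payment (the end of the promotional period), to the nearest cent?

€914.47

Promo months 1–9 at r₀ = 3.9%/12 = 0.00325; months 10+ at r₁ = 20.8%/12 = 0.0173333.
After month 9: iterate B ← B·(1+r₀) − €66.27 for 9 months → €914.47.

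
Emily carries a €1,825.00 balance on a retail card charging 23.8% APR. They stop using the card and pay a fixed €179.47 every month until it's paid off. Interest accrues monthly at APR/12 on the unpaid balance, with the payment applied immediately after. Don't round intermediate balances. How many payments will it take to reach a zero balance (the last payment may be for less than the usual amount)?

12 months

Monthly rate r = 23.8%/12 = 1.98333% = 0.0198333.
Recurrence: B ← B·(1+r) − €179.47.
Month 1: interest €36.20; balance after payment €1,681.73.
Month 2: interest €33.35; balance after payment €1,535.61.
Closed form: n = −ln(1 − rB₀/P)/ln(1+r) = −ln(0.79832)/ln(1.01983) ≈ 11.469, so the balance reaches zero during payment 12.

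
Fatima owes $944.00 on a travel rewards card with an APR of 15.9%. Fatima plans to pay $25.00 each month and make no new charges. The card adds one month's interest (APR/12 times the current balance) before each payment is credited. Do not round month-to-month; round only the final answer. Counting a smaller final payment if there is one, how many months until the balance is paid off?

Monthly rate r = 15.9%/12 = 1.325% = 0.01325.
Recurrence: B ← B·(1+r) − $25.00.
Month 1: interest $12.51; balance after payment $931.51.
Month 2: interest $12.34; balance after payment $918.85.
Closed form: n = −ln(1 − rB₀/P)/ln(1+r) = −ln(0.49968)/ln(1.01325) ≈ 52.707, so the balance reaches zero during payment 53.

53 payments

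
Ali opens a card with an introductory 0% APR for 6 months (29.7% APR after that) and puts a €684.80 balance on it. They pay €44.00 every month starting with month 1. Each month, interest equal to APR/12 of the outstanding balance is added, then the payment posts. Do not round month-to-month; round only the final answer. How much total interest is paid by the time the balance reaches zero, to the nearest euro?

Promo months 1–6 at r₀ = 0%/12 = 0; months 7+ at r₁ = 29.7%/12 = 0.02475.
After month 6 (no interest yet): B = €684.80 − 6·€44.00 = €420.80.
Then at r₁ with €44.00/mo: n₂ = −ln(1 − r₁·B/P)/ln(1+r₁) ≈ 11.05 → 12 more payments.
Total paid = 17·€44.00 + €2.13 = €750.13; interest = €750.13 − €684.80 = €65.33.

€65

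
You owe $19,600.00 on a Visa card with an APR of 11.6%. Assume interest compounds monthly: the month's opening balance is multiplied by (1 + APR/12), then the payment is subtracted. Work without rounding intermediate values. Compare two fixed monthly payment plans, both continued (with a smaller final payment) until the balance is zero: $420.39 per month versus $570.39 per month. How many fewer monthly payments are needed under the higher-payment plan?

21 fewer payments

Monthly rate r = 11.6%/12 = 0.966667% = 0.00966667.
At $420.39/mo: n = ⌈−ln(1 − rB₀/P)/ln(1+r)⌉ = 63 payments (last $115.85); total interest = total paid − $19,600.00 = $6,580.03.
At $570.39/mo: 42 payments (last $551.03); total interest $4,337.02.
Payments saved = 63 − 42 = 21.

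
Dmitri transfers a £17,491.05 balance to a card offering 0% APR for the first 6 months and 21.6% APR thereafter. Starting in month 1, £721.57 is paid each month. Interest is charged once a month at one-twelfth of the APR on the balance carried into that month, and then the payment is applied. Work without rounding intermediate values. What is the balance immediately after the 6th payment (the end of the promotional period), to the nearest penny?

Promo months 1–6 at r₀ = 0%/12 = 0; months 7+ at r₁ = 21.6%/12 = 0.018.
After month 6 (no interest yet): B = £17,491.05 − 6·£721.57 = £13,161.63.

£13,161.63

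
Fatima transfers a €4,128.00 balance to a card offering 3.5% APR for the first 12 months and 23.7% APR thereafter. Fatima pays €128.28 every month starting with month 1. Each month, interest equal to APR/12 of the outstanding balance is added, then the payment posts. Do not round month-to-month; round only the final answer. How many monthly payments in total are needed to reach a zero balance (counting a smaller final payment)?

40 months

Promo months 1–12 at r₀ = 3.5%/12 = 0.00291667; months 13+ at r₁ = 23.7%/12 = 0.01975.
After month 12: iterate B ← B·(1+r₀) − €128.28 for 12 months → €2,710.52.
Then at r₁ with €128.28/mo: n₂ = −ln(1 − r₁·B/P)/ln(1+r₁) ≈ 27.62 → 28 more payments.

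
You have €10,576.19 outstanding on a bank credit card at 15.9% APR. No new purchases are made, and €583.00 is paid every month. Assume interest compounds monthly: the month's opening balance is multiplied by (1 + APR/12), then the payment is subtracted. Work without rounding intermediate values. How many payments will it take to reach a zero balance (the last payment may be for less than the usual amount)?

21 months

Monthly rate r = 15.9%/12 = 1.325% = 0.01325.
Recurrence: B ← B·(1+r) − €583.00.
Month 1: interest €140.13; balance after payment €10,133.32.
Month 2: interest €134.27; balance after payment €9,684.59.
Closed form: n = −ln(1 − rB₀/P)/ln(1+r) = −ln(0.75963)/ln(1.01325) ≈ 20.886, so the balance reaches zero during payment 21.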